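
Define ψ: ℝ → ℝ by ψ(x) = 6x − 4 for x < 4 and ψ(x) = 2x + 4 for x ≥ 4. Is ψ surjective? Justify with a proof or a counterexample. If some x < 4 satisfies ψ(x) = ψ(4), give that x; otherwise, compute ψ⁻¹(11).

8/3

Both pieces are strictly increasing (slopes 6 and 2), so each is injective on its own interval.
The left piece maps (−∞, 4) onto (−∞, 20); the right piece maps [4, ∞) onto [12, ∞).
The union (−∞, 20) ∪ [12, ∞) covers ℝ, so ψ is surjective.
For the follow-up: the images overlap, so an x < 4 with ψ(x) = ψ(4) exists. ψ(4) = 12; solving 6x − 4 = 12 for x < 4 gives x = (12 + 4)/6 = 8/3.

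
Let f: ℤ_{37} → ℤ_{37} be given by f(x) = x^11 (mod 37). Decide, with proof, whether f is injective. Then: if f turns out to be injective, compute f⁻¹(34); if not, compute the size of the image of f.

Since 37 is prime, the nonzero elements of ℤ_{37} form a cyclic group of order 36.
As gcd(11, 36) = 1, raising to the 11th power is a bijection on this group: if s^11 ≡ t^11 then (st^{−1})^11 = 1, and the only element of order dividing gcd(11, 36) = 1 is 1, so s = t.
With f(0) = 0 this makes f injective on all of ℤ_{37}, hence bijective (finite equal-size domain and codomain). In particular f is injective.
Since f is injective, we find the preimage of 34. The inverse of x ↦ x^11 on (ℤ_{37})^× is x ↦ x^23, because 11·23 = 253 = 7·36 + 1 ≡ 1 (mod 36) and x^{36} = 1 for x ≠ 0 (Fermat). So f⁻¹(34) = 34^23 mod 37.
Repeated squaring mod 37: 34^1 ≡ 34, 34^2 ≡ 34² = 1156 ≡ 9, 34^4 ≡ 9² = 81 ≡ 7, 34^8 ≡ 7² = 49 ≡ 12, 34^16 ≡ 12² = 144 ≡ 33. Since 23 = 16 + 4 + 2 + 1, 34^23 ≡ 33·7·9·34: 33·7 = 231 ≡ 9, then 9·9 = 81 ≡ 7, then 7·34 = 238 ≡ 16. So 34^23 ≡ 16 (mod 37).
Hence f⁻¹(34) = 16.

16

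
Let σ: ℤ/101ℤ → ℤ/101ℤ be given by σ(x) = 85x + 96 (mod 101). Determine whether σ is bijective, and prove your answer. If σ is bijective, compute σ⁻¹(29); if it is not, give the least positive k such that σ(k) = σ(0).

Recall: σ is injective when σ(u) = σ(v) forces u = v.
If σ(u) = σ(v), then 85u ≡ 85v (mod 101). Because gcd(85, 101) = 1, we may cancel 85 to get u ≡ v (mod 101).
We now compute 85⁻¹ mod 101 explicitly. Euclid's algorithm: 101 = 1·85 + 16, 85 = 5·16 + 5, 16 = 3·5 + 1; back-substituting gives 1 = 82·85 − 69·101, so 85⁻¹ ≡ 82 (mod 101).
Then y ↦ 82(y − 96) is a two-sided inverse to σ, so every y ∈ ℤ/101ℤ has a preimage.
Thus σ is bijective.
Since σ is bijective, we find σ⁻¹(29): we need 85x ≡ 29 − 96 ≡ 34 (mod 101). Using 85⁻¹ = 82: x ≡ 82·34 = 2788 = 27·101 + 61, so x = 61.
Check: σ(61) = 85·61 + 96 = 5281 = 52·101 + 29 ≡ 29 (mod 101).

61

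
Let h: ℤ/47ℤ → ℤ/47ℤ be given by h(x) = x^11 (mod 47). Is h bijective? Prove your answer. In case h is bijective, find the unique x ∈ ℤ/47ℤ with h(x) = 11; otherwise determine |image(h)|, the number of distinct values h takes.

Since 47 is prime, the nonzero elements of ℤ/47ℤ form a cyclic group of order 46.
As gcd(11, 46) = 1, raising to the 11th power is a bijection on this group: if a^11 ≡ b^11 then (ab^{−1})^11 = 1, and the only element of order dividing gcd(11, 46) = 1 is 1, so a = b.
With h(0) = 0 this makes h injective on all of ℤ/47ℤ, hence bijective (finite equal-size domain and codomain). In particular h is bijective.
Since h is bijective, we find the preimage of 11. The inverse of x ↦ x^11 on (ℤ/47ℤ)^× is x ↦ x^21, because 11·21 = 231 = 5·46 + 1 ≡ 1 (mod 46) and x^{46} = 1 for x ≠ 0 (Fermat). So h⁻¹(11) = 11^21 mod 47.
Repeated squaring mod 47: 11^1 ≡ 11, 11^2 ≡ 11² = 121 ≡ 27, 11^4 ≡ 27² = 729 ≡ 24, 11^8 ≡ 24² = 576 ≡ 12, 11^16 ≡ 12² = 144 ≡ 3. Since 21 = 16 + 4 + 1, 11^21 ≡ 3·24·11: 3·24 = 72 ≡ 25, then 25·11 = 275 ≡ 40. So 11^21 ≡ 40 (mod 47).
Hence h⁻¹(11) = 40.

40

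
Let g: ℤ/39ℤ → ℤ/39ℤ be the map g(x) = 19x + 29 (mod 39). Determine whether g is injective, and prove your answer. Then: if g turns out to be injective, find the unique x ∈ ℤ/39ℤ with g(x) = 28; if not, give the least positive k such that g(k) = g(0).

Recall that injectivity means: for all x_1, x_2 in the domain, g(x_1) = g(x_2) implies x_1 = x_2.
Suppose g(x_1) = g(x_2) in ℤ/39ℤ. Then 19x_1 + 29 ≡ 19x_2 + 29 (mod 39), thus 19(x_1 − x_2) ≡ 0 (mod 39).
Since gcd(19, 39) = 1, 19 is invertible modulo 39, hence x_1 − x_2 ≡ 0 (mod 39), i.e. x_1 = x_2.
Hence g is injective.
We now compute 19⁻¹ mod 39 explicitly. Euclid's algorithm: 39 = 2·19 + 1; back-substituting gives 1 = 37·19 − 18·39, so 19⁻¹ ≡ 37 (mod 39).
Since g is injective, we compute g⁻¹(28): solve 19x + 29 ≡ 28 (mod 39), i.e. 19x ≡ 38 (mod 39).
Multiplying by 19⁻¹ = 37 gives x ≡ 37·38 = 1406 = 36·39 + 2 ≡ 2 (mod 39).
Check: g(2) = 19·2 + 29 = 67 = 1·39 + 28 ≡ 28 (mod 39).

2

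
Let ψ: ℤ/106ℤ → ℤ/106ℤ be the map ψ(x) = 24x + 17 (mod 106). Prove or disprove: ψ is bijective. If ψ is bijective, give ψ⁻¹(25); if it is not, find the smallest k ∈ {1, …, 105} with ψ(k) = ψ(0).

We have gcd(24, 106) = 2 > 1. Taking u = 0 and v = 53: ψ(0) = 17 and ψ(53) = 24·53 + 17 = 1289 ≡ 17 (mod 106).
So ψ(0) = ψ(53) while 0 ≠ 53, so ψ is not injective, hence not bijective.
Since ψ is not bijective, we find the least positive k with ψ(k) = ψ(0): this means 24k ≡ 0 (mod 106), i.e. 106 ∣ 24k. Since gcd(24, 106) = 2, dividing through by 2 this holds exactly when 53 ∣ 12k, and as gcd(12, 53) = 1, exactly when 53 ∣ k.
The smallest positive such k is 53.

53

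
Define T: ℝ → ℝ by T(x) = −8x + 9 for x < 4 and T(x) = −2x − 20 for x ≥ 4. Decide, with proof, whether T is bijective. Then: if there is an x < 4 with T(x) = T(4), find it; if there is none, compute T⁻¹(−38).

Both pieces are strictly decreasing (slopes −8 and −2), so each is injective on its own interval.
The left piece maps (−∞, 4) onto (−23, ∞); the right piece maps [4, ∞) onto (−∞, −28].
The images leave a gap (−23 has no preimage), so T is not surjective, hence not bijective.
Because the two images are disjoint, no x < 4 has T(x) = T(4), so we compute T⁻¹(−38): −38 lies in (−∞, −28], so solve −2x − 20 = −38: x = (−38 + 20)/(−2) = 9.

9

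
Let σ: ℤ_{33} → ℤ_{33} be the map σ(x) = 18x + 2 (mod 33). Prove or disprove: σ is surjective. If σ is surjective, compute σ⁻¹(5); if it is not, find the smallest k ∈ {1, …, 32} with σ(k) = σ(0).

Since gcd(18, 33) = 3, we have 18x ≡ 0 (mod 3) for all x, so σ(x) ≡ 2 (mod 3).
But 0 ≢ 2 (mod 3), so 0 ∈ ℤ_{33} has no preimage. Therefore σ is not surjective.
Since σ is not surjective, we find the least positive k with σ(k) = σ(0): this means 18k ≡ 0 (mod 33), i.e. 33 ∣ 18k. Since gcd(18, 33) = 3, dividing through by 3 this holds exactly when 11 ∣ 6k, and as gcd(6, 11) = 1, exactly when 11 ∣ k.
The smallest positive such k is 11.

11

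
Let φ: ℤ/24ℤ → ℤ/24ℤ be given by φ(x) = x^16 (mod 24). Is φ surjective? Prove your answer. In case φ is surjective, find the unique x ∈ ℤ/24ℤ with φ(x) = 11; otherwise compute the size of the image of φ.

4

φ(2): Repeated squaring mod 24: 2^1 ≡ 2, 2^2 ≡ 2² = 4, 2^4 ≡ 4² = 16, 2^8 ≡ 16² = 256 ≡ 16, 2^16 ≡ 16² = 256 ≡ 16. So 2^16 ≡ 16 (mod 24).
φ(4): Repeated squaring mod 24: 4^1 ≡ 4, 4^2 ≡ 4² = 16, 4^4 ≡ 16² = 256 ≡ 16, 4^8 ≡ 16² = 256 ≡ 16, 4^16 ≡ 16² = 256 ≡ 16. So 4^16 ≡ 16 (mod 24).
So φ(2) = φ(4) = 16 while 2 ≠ 4, thus φ is not injective.
A non-injective map from the 24-element set ℤ/24ℤ to itself takes at most 23 distinct values, so it cannot be surjective. Thus φ is not surjective.
Since φ is not surjective, we determine |image(φ)|. Computing x^16 mod 24 for each x (by repeated squaring, reducing mod 24 at every step), the values φ(0), φ(1), …, φ(23) are: 0, 1, 16, 9, 16, 1, 0, 1, 16, 9, 16, 1, 0, 1, 16, 9, 16, 1, 0, 1, 16, 9, 16, 1.
The distinct values are {0, 1, 9, 16}; there are 4 of them.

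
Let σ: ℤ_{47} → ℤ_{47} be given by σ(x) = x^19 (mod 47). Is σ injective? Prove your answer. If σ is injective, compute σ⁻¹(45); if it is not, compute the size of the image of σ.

Since 47 is prime, the nonzero elements of ℤ_{47} form a cyclic group of order 46.
As gcd(19, 46) = 1, raising to the 19th power is a bijection on this group: if x_1^19 ≡ x_2^19 then (x_1x_2^{−1})^19 = 1, and the only element of order dividing gcd(19, 46) = 1 is 1, so x_1 = x_2.
With σ(0) = 0 this makes σ injective on all of ℤ_{47}, hence bijective (finite equal-size domain and codomain). In particular σ is injective.
Since σ is injective, we find the preimage of 45. The inverse of x ↦ x^19 on (ℤ_{47})^× is x ↦ x^17, because 19·17 = 323 = 7·46 + 1 ≡ 1 (mod 46) and x^{46} = 1 for x ≠ 0 (Fermat). So σ⁻¹(45) = 45^17 mod 47.
Repeated squaring mod 47: 45^1 ≡ 45, 45^2 ≡ 45² = 2025 ≡ 4, 45^4 ≡ 4² = 16, 45^8 ≡ 16² = 256 ≡ 21, 45^16 ≡ 21² = 441 ≡ 18. Since 17 = 16 + 1, 45^17 ≡ 18·45: 18·45 = 810 ≡ 11. So 45^17 ≡ 11 (mod 47).
Hence σ⁻¹(45) = 11.

11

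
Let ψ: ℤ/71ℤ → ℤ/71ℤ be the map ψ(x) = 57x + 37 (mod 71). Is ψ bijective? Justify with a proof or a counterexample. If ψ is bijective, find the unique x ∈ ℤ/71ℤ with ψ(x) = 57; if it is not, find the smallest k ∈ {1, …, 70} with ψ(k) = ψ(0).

29

By definition, injectivity means: for all a, b in the domain, ψ(a) = ψ(b) implies a = b.
If ψ(a) = ψ(b), then 57a ≡ 57b (mod 71). Because gcd(57, 71) = 1, we may cancel 57 to get a ≡ b (mod 71).
We now compute 57⁻¹ mod 71 explicitly. Euclid's algorithm: 71 = 1·57 + 14, 57 = 4·14 + 1; back-substituting gives 1 = 5·57 − 4·71, so 57⁻¹ ≡ 5 (mod 71).
For any y ∈ ℤ/71ℤ, x = 5(y − 37) mod 71 satisfies ψ(x) = 57·5(y − 37) + 37 ≡ y (since 57·5 ≡ 1 mod 71). So every y has a preimage.
Hence ψ is bijective.
Since ψ is bijective, we compute ψ⁻¹(57): solve 57x + 37 ≡ 57 (mod 71), i.e. 57x ≡ 20 (mod 71).
Multiplying by 57⁻¹ = 5 gives x ≡ 5·20 = 100 = 1·71 + 29 ≡ 29 (mod 71).
Check: ψ(29) = 57·29 + 37 = 1690 = 23·71 + 57 ≡ 57 (mod 71).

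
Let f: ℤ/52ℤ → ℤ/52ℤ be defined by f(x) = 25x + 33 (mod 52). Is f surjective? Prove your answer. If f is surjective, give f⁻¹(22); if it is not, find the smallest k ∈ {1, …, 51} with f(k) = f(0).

Since gcd(25, 52) = 1, 25 is invertible modulo 52. Euclid's algorithm: 52 = 2·25 + 2, 25 = 12·2 + 1; back-substituting gives 1 = 25·25 − 12·52, so 25⁻¹ ≡ 25 (mod 52).
Then y ↦ 25(y − 33) is a two-sided inverse to f, so every y ∈ ℤ/52ℤ has a preimage.
Thus f is surjective.
Since f is surjective, we find f⁻¹(22): we need 25x ≡ 22 − 33 ≡ 41 (mod 52). Using 25⁻¹ = 25: x ≡ 25·41 = 1025 = 19·52 + 37, so x = 37.
Check: f(37) = 25·37 + 33 = 958 = 18·52 + 22 ≡ 22 (mod 52).

37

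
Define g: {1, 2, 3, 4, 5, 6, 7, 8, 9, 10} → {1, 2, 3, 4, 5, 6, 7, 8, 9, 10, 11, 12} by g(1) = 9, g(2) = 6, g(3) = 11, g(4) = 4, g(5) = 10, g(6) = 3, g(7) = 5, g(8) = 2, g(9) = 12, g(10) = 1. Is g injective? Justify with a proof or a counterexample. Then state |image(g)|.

The values g(1), …, g(10) are 9, 6, 11, 4, 10, 3, 5, 2, 12, 1 — all distinct.
So g(x_1) = g(x_2) only when x_1 = x_2, and g is injective.
The image of g is {1, 2, 3, 4, 5, 6, 9, 10, 11, 12}, which has 10 elements.

10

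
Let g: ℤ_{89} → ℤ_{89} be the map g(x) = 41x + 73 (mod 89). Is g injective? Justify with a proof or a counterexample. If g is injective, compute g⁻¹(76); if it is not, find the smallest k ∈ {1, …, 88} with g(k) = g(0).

50

If g(s) = g(t), then 41s ≡ 41t (mod 89). Because gcd(41, 89) = 1, we may cancel 41 to get s ≡ t (mod 89).
So g is injective.
We now compute 41⁻¹ mod 89 explicitly. Euclid's algorithm: 89 = 2·41 + 7, 41 = 5·7 + 6, 7 = 1·6 + 1; back-substituting gives 1 = 76·41 − 35·89, so 41⁻¹ ≡ 76 (mod 89).
Since g is injective, we compute g⁻¹(76): solve 41x + 73 ≡ 76 (mod 89), i.e. 41x ≡ 3 (mod 89).
Multiplying by 41⁻¹ = 76 gives x ≡ 76·3 = 228 = 2·89 + 50 ≡ 50 (mod 89).
Check: g(50) = 41·50 + 73 = 2123 = 23·89 + 76 ≡ 76 (mod 89).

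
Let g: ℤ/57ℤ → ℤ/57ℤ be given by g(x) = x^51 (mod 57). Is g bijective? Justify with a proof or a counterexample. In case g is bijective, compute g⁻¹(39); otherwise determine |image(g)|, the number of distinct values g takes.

g(1) = 1^51 = 1.
g(7): Repeated squaring mod 57: 7^1 ≡ 7, 7^2 ≡ 7² = 49, 7^4 ≡ 49² = 2401 ≡ 7, 7^8 ≡ 7² = 49, 7^16 ≡ 49² = 2401 ≡ 7, 7^32 ≡ 7² = 49. Since 51 = 32 + 16 + 2 + 1, 7^51 ≡ 49·7·49·7: 49·7 = 343 ≡ 1, then 1·49 = 49, then 49·7 = 343 ≡ 1. So 7^51 ≡ 1 (mod 57).
So g(1) = g(7) = 1 while 1 ≠ 7, so g is not injective, hence not bijective.
Since g is not bijective, we determine |image(g)|. Computing x^51 mod 57 for each x (by repeated squaring, reducing mod 57 at every step), the values g(0), g(1), …, g(56) are: 0, 1, 50, 12, 49, 26, 30, 1, 56, 30, 46, 20, 18, 46, 50, 27, 7, 26, 18, 19, 20, 12, 31, 11, 45, 49, 20, 18, 49, 8, 39, 37, 8, 12, 46, 26, 45, 37, 38, 39, 31, 50, 30, 7, 11, 39, 37, 11, 27, 1, 56, 27, 31, 8, 45, 7, 56.
The distinct values are {0, 1, 7, 8, 11, 12, 18, 19, 20, 26, 27, 30, 31, 37, 38, 39, 45, 46, 49, 50, 56}; there are 21 of them.

21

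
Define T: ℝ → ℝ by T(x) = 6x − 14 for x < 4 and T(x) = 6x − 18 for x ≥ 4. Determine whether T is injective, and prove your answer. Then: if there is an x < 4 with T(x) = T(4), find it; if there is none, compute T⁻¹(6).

Both pieces are strictly increasing (slopes 6 and 6), so each is injective on its own interval.
The left piece maps (−∞, 4) onto (−∞, 10); the right piece maps [4, ∞) onto [6, ∞).
These images overlap. In particular T(4) = 6 (right piece), and solving 6x − 14 = 6 on the left piece gives x = 10/3 < 4.
So T(10/3) = T(4) with 10/3 ≠ 4, and T is not injective. This x = 10/3 is the requested value below 4.

10/3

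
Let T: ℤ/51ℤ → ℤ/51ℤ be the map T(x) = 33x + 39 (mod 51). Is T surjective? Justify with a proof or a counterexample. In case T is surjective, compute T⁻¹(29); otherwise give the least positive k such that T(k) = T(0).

Since gcd(33, 51) = 3, we have 33x ≡ 0 (mod 3) for all x, so T(x) ≡ 0 (mod 3).
But 1 ≢ 0 (mod 3), so 1 ∈ ℤ/51ℤ has no preimage. Therefore T is not surjective.
Since T is not surjective, we find the least positive k with T(k) = T(0): this means 33k ≡ 0 (mod 51), i.e. 51 ∣ 33k. Since gcd(33, 51) = 3, dividing through by 3 this holds exactly when 17 ∣ 11k, and as gcd(11, 17) = 1, exactly when 17 ∣ k.
The smallest positive such k is 17.

17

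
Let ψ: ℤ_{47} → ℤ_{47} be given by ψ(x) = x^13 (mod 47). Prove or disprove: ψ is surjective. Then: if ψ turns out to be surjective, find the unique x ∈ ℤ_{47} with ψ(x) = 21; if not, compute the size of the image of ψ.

14

Since 47 is prime, the nonzero elements of ℤ_{47} form a cyclic group of order 46.
As gcd(13, 46) = 1, raising to the 13th power is a bijection on this group: if x_1^13 ≡ x_2^13 then (x_1x_2^{−1})^13 = 1, and the only element of order dividing gcd(13, 46) = 1 is 1, so x_1 = x_2.
With ψ(0) = 0 this makes ψ injective on all of ℤ_{47}, hence bijective (finite equal-size domain and codomain). In particular ψ is surjective.
Since ψ is surjective, we find the preimage of 21. The inverse of x ↦ x^13 on (ℤ_{47})^× is x ↦ x^39, because 13·39 = 507 = 11·46 + 1 ≡ 1 (mod 46) and x^{46} = 1 for x ≠ 0 (Fermat). So ψ⁻¹(21) = 21^39 mod 47.
Repeated squaring mod 47: 21^1 ≡ 21, 21^2 ≡ 21² = 441 ≡ 18, 21^4 ≡ 18² = 324 ≡ 42, 21^8 ≡ 42² = 1764 ≡ 25, 21^16 ≡ 25² = 625 ≡ 14, 21^32 ≡ 14² = 196 ≡ 8. Since 39 = 32 + 4 + 2 + 1, 21^39 ≡ 8·42·18·21: 8·42 = 336 ≡ 7, then 7·18 = 126 ≡ 32, then 32·21 = 672 ≡ 14. So 21^39 ≡ 14 (mod 47).
Hence ψ⁻¹(21) = 14.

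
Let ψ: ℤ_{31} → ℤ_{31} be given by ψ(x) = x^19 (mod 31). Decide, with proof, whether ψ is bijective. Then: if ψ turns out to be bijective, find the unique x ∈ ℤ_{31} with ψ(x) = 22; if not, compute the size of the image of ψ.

11

Since 31 is prime, the nonzero elements of ℤ_{31} form a cyclic group of order 30.
As gcd(19, 30) = 1, raising to the 19th power is a bijection on this group: if u^19 ≡ v^19 then (uv^{−1})^19 = 1, and the only element of order dividing gcd(19, 30) = 1 is 1, so u = v.
With ψ(0) = 0 this makes ψ injective on all of ℤ_{31}, hence bijective (finite equal-size domain and codomain). In particular ψ is bijective.
Since ψ is bijective, we find the preimage of 22. The inverse of x ↦ x^19 on (ℤ_{31})^× is x ↦ x^19, because 19·19 = 361 = 12·30 + 1 ≡ 1 (mod 30) and x^{30} = 1 for x ≠ 0 (Fermat). So ψ⁻¹(22) = 22^19 mod 31.
Repeated squaring mod 31: 22^1 ≡ 22, 22^2 ≡ 22² = 484 ≡ 19, 22^4 ≡ 19² = 361 ≡ 20, 22^8 ≡ 20² = 400 ≡ 28, 22^16 ≡ 28² = 784 ≡ 9. Since 19 = 16 + 2 + 1, 22^19 ≡ 9·19·22: 9·19 = 171 ≡ 16, then 16·22 = 352 ≡ 11. So 22^19 ≡ 11 (mod 31).
Hence ψ⁻¹(22) = 11.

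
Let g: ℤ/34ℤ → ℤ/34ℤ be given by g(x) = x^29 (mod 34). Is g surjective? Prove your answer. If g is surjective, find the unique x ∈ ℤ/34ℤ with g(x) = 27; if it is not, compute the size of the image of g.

Computing x^29 mod 34 for each x (by repeated squaring, reducing mod 34 at every step), the values g(0), g(1), …, g(33) are: 0, 1, 32, 29, 4, 3, 10, 23, 26, 25, 28, 7, 14, 13, 22, 19, 16, 17, 18, 15, 12, 21, 20, 27, 6, 9, 8, 11, 24, 31, 30, 5, 2, 33.
Every element of ℤ/34ℤ appears exactly once in this list, so g is a bijection, and in particular surjective.
Since g is surjective, we read off the preimage of 27 from the same table: g(23) = 27, so g⁻¹(27) = 23.

23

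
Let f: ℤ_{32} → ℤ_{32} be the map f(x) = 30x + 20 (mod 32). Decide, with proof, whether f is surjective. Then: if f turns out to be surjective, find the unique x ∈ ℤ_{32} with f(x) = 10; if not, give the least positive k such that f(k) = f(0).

16

Recall that surjectivity means every element of the codomain has a preimage under f.
Since gcd(30, 32) = 2, we have 30x ≡ 0 (mod 2) for all x, so f(x) ≡ 0 (mod 2).
But 1 ≢ 0 (mod 2), so 1 ∈ ℤ_{32} has no preimage. So f is not surjective.
Since f is not surjective, we find the least positive k with f(k) = f(0): this means 30k ≡ 0 (mod 32), i.e. 32 ∣ 30k. Since gcd(30, 32) = 2, dividing through by 2 this holds exactly when 16 ∣ 15k, and as gcd(15, 16) = 1, exactly when 16 ∣ k.
The smallest positive such k is 16.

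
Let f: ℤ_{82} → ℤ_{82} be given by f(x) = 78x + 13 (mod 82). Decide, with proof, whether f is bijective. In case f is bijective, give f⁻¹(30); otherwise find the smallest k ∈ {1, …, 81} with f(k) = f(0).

41

We have gcd(78, 82) = 2 > 1. Taking x_1 = 0 and x_2 = 41: f(0) = 13 and f(41) = 78·41 + 13 = 3211 ≡ 13 (mod 82).
So f(0) = f(41) while 0 ≠ 41, so f is not injective, hence not bijective.
Since f is not bijective, we find the least positive k with f(k) = f(0): this means 78k ≡ 0 (mod 82), i.e. 82 ∣ 78k. Since gcd(78, 82) = 2, dividing through by 2 this holds exactly when 41 ∣ 39k, and as gcd(39, 41) = 1, exactly when 41 ∣ k.
The smallest positive such k is 41.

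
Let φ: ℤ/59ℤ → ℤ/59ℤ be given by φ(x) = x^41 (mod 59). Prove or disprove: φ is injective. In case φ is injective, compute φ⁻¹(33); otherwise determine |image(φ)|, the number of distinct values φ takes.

30

Since 59 is prime, the nonzero elements of ℤ/59ℤ form a cyclic group of order 58.
As gcd(41, 58) = 1, raising to the 41st power is a bijection on this group: if s^41 ≡ t^41 then (st^{−1})^41 = 1, and the only element of order dividing gcd(41, 58) = 1 is 1, so s = t.
With φ(0) = 0 this makes φ injective on all of ℤ/59ℤ, hence bijective (finite equal-size domain and codomain). In particular φ is injective.
Since φ is injective, we find the preimage of 33. The inverse of x ↦ x^41 on (ℤ/59ℤ)^× is x ↦ x^17, because 41·17 = 697 = 12·58 + 1 ≡ 1 (mod 58) and x^{58} = 1 for x ≠ 0 (Fermat). So φ⁻¹(33) = 33^17 mod 59.
Repeated squaring mod 59: 33^1 ≡ 33, 33^2 ≡ 33² = 1089 ≡ 27, 33^4 ≡ 27² = 729 ≡ 21, 33^8 ≡ 21² = 441 ≡ 28, 33^16 ≡ 28² = 784 ≡ 17. Since 17 = 16 + 1, 33^17 ≡ 17·33: 17·33 = 561 ≡ 30. So 33^17 ≡ 30 (mod 59).
Hence φ⁻¹(33) = 30.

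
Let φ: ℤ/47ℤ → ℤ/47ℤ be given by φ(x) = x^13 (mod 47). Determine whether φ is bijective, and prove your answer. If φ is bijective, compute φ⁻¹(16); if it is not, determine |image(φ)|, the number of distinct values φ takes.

25

Since 47 is prime, the nonzero elements of ℤ/47ℤ form a cyclic group of order 46.
As gcd(13, 46) = 1, raising to the 13th power is a bijection on this group: if x_1^13 ≡ x_2^13 then (x_1x_2^{−1})^13 = 1, and the only element of order dividing gcd(13, 46) = 1 is 1, so x_1 = x_2.
With φ(0) = 0 this makes φ injective on all of ℤ/47ℤ, hence bijective (finite equal-size domain and codomain). In particular φ is bijective.
Since φ is bijective, we find the preimage of 16. The inverse of x ↦ x^13 on (ℤ/47ℤ)^× is x ↦ x^39, because 13·39 = 507 = 11·46 + 1 ≡ 1 (mod 46) and x^{46} = 1 for x ≠ 0 (Fermat). So φ⁻¹(16) = 16^39 mod 47.
Repeated squaring mod 47: 16^1 ≡ 16, 16^2 ≡ 16² = 256 ≡ 21, 16^4 ≡ 21² = 441 ≡ 18, 16^8 ≡ 18² = 324 ≡ 42, 16^16 ≡ 42² = 1764 ≡ 25, 16^32 ≡ 25² = 625 ≡ 14. Since 39 = 32 + 4 + 2 + 1, 16^39 ≡ 14·18·21·16: 14·18 = 252 ≡ 17, then 17·21 = 357 ≡ 28, then 28·16 = 448 ≡ 25. So 16^39 ≡ 25 (mod 47).
Hence φ⁻¹(16) = 25.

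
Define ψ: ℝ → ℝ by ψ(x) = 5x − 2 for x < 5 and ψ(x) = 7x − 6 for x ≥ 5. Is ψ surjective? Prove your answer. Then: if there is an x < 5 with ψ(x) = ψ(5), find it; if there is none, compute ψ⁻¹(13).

3

Both pieces are strictly increasing (slopes 5 and 7), so each is injective on its own interval.
The left piece maps (−∞, 5) onto (−∞, 23); the right piece maps [5, ∞) onto [29, ∞).
The union (−∞, 23) ∪ [29, ∞) omits the interval between 23 and 29; in particular 23 has no preimage. So ψ is not surjective.
Because the two images are disjoint, no x < 5 has ψ(x) = ψ(5), so we compute ψ⁻¹(13): 13 lies in (−∞, 23), so solve 5x − 2 = 13: x = (13 + 2)/5 = 3.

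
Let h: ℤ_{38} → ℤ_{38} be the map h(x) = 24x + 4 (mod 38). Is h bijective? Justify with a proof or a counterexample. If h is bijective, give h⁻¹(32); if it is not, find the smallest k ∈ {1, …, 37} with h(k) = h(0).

19

We have gcd(24, 38) = 2 > 1. Taking s = 0 and t = 19: h(0) = 4 and h(19) = 24·19 + 4 = 460 ≡ 4 (mod 38).
So h(0) = h(19) while 0 ≠ 19, therefore h is not injective, hence not bijective.
Since h is not bijective, we find the least positive k with h(k) = h(0): this means 24k ≡ 0 (mod 38), i.e. 38 ∣ 24k. Since gcd(24, 38) = 2, dividing through by 2 this holds exactly when 19 ∣ 12k, and as gcd(12, 19) = 1, exactly when 19 ∣ k.
The smallest positive such k is 19.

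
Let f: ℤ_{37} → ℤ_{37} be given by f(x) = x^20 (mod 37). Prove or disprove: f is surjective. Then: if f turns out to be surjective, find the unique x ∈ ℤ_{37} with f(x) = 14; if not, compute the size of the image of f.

10

f(1) = 1^20 = 1.
f(6): Repeated squaring mod 37: 6^1 ≡ 6, 6^2 ≡ 6² = 36, 6^4 ≡ 36² = 1296 ≡ 1, 6^8 ≡ 1² = 1, 6^16 ≡ 1² = 1. Since 20 = 16 + 4, 6^20 ≡ 1·1: 1·1 = 1. So 6^20 ≡ 1 (mod 37).
So f(1) = f(6) = 1 while 1 ≠ 6, therefore f is not injective.
A non-injective map from the 37-element set ℤ_{37} to itself takes at most 36 distinct values, so it cannot be surjective. Thus f is not surjective.
Since f is not surjective, we determine |image(f)|. Computing x^20 mod 37 for each x (by repeated squaring, reducing mod 37 at every step), the values f(0), f(1), …, f(36) are: 0, 1, 33, 9, 16, 12, 1, 12, 10, 7, 26, 10, 33, 16, 26, 34, 34, 7, 9, 9, 7, 34, 34, 26, 16, 33, 10, 26, 7, 10, 12, 1, 12, 16, 9, 33, 1.
The distinct values are {0, 1, 7, 9, 10, 12, 16, 26, 33, 34}; there are 10 of them.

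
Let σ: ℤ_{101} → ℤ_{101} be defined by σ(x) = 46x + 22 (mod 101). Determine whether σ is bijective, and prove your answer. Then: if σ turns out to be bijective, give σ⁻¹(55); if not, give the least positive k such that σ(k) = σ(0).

If σ(u) = σ(v), then 46u ≡ 46v (mod 101). Because gcd(46, 101) = 1, we may cancel 46 to get u ≡ v (mod 101).
We now compute 46⁻¹ mod 101 explicitly. Euclid's algorithm: 101 = 2·46 + 9, 46 = 5·9 + 1; back-substituting gives 1 = 11·46 − 5·101, so 46⁻¹ ≡ 11 (mod 101).
For any y ∈ ℤ_{101}, x = 11(y − 22) mod 101 satisfies σ(x) = 46·11(y − 22) + 22 ≡ y (since 46·11 ≡ 1 mod 101). So every y has a preimage.
Hence σ is bijective.
Since σ is bijective, we find σ⁻¹(55): we need 46x ≡ 55 − 22 ≡ 33 (mod 101). Using 46⁻¹ = 11: x ≡ 11·33 = 363 = 3·101 + 60, so x = 60.
Check: σ(60) = 46·60 + 22 = 2782 = 27·101 + 55 ≡ 55 (mod 101).

60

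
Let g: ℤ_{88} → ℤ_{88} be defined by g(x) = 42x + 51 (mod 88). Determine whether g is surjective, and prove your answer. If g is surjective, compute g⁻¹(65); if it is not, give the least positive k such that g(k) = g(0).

Since gcd(42, 88) = 2, we have 42x ≡ 0 (mod 2) for all x, so g(x) ≡ 1 (mod 2).
But 0 ≢ 1 (mod 2), so 0 ∈ ℤ_{88} has no preimage. Hence g is not surjective.
Since g is not surjective, we find the least positive k with g(k) = g(0): this means 42k ≡ 0 (mod 88), i.e. 88 ∣ 42k. Since gcd(42, 88) = 2, dividing through by 2 this holds exactly when 44 ∣ 21k, and as gcd(21, 44) = 1, exactly when 44 ∣ k.
The smallest positive such k is 44.

44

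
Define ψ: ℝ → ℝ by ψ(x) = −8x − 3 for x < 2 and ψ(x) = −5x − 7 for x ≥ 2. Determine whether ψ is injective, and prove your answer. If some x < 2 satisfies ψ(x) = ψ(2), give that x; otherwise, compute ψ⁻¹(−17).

Both pieces are strictly decreasing (slopes −8 and −5), so each is injective on its own interval.
The left piece maps (−∞, 2) onto (−19, ∞); the right piece maps [2, ∞) onto (−∞, −17].
These images overlap. In particular ψ(2) = −17 (right piece), and solving −8x − 3 = −17 on the left piece gives x = 7/4 < 2.
So ψ(7/4) = ψ(2) with 7/4 ≠ 2, and ψ is not injective. This x = 7/4 is the requested value below 2.

7/4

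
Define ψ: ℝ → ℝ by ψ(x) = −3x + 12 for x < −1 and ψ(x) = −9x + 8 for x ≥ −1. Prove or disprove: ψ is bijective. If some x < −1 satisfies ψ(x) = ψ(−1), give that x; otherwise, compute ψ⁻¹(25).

-5/3

Both pieces are strictly decreasing (slopes −3 and −9), so each is injective on its own interval.
The left piece maps (−∞, −1) onto (15, ∞); the right piece maps [−1, ∞) onto (−∞, 17].
These images overlap. In particular ψ(−1) = 17 (right piece), and solving −3x + 12 = 17 on the left piece gives x = −5/3 < −1.
So ψ(−5/3) = ψ(−1) with −5/3 ≠ −1, and ψ is not injective, hence not bijective. This x = −5/3 is the requested value below −1.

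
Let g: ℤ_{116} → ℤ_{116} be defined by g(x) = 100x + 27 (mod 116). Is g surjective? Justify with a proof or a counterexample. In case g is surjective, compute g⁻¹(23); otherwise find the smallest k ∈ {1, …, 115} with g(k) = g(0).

29

Since gcd(100, 116) = 4, we have 100x ≡ 0 (mod 4) for all x, so g(x) ≡ 3 (mod 4).
But 0 ≢ 3 (mod 4), so 0 ∈ ℤ_{116} has no preimage. Hence g is not surjective.
Since g is not surjective, we find the least positive k with g(k) = g(0): this means 100k ≡ 0 (mod 116), i.e. 116 ∣ 100k. Since gcd(100, 116) = 4, dividing through by 4 this holds exactly when 29 ∣ 25k, and as gcd(25, 29) = 1, exactly when 29 ∣ k.
The smallest positive such k is 29.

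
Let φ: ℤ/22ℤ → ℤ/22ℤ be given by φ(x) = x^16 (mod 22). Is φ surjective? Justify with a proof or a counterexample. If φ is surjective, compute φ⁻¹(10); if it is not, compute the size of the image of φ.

12

φ(10): Repeated squaring mod 22: 10^1 ≡ 10, 10^2 ≡ 10² = 100 ≡ 12, 10^4 ≡ 12² = 144 ≡ 12, 10^8 ≡ 12² = 144 ≡ 12, 10^16 ≡ 12² = 144 ≡ 12. So 10^16 ≡ 12 (mod 22).
φ(12): Repeated squaring mod 22: 12^1 ≡ 12, 12^2 ≡ 12² = 144 ≡ 12, 12^4 ≡ 12² = 144 ≡ 12, 12^8 ≡ 12² = 144 ≡ 12, 12^16 ≡ 12² = 144 ≡ 12. So 12^16 ≡ 12 (mod 22).
So φ(10) = φ(12) = 12 while 10 ≠ 12, hence φ is not injective.
A non-injective map from the 22-element set ℤ/22ℤ to itself takes at most 21 distinct values, so it cannot be surjective. Hence φ is not surjective.
Since φ is not surjective, we determine |image(φ)|. Computing x^16 mod 22 for each x (by repeated squaring, reducing mod 22 at every step), the values φ(0), φ(1), …, φ(21) are: 0, 1, 20, 3, 4, 5, 16, 15, 14, 9, 12, 11, 12, 9, 14, 15, 16, 5, 4, 3, 20, 1.
The distinct values are {0, 1, 3, 4, 5, 9, 11, 12, 14, 15, 16, 20}; there are 12 of them.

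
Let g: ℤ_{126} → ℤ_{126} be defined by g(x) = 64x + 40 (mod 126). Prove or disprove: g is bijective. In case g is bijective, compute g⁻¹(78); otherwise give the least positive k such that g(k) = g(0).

63

We have gcd(64, 126) = 2 > 1. Taking s = 0 and t = 63: g(0) = 40 and g(63) = 64·63 + 40 = 4072 ≡ 40 (mod 126).
So g(0) = g(63) while 0 ≠ 63, hence g is not injective, hence not bijective.
Since g is not bijective, we find the least positive k with g(k) = g(0): this means 64k ≡ 0 (mod 126), i.e. 126 ∣ 64k. Since gcd(64, 126) = 2, dividing through by 2 this holds exactly when 63 ∣ 32k, and as gcd(32, 63) = 1, exactly when 63 ∣ k.
The smallest positive such k is 63.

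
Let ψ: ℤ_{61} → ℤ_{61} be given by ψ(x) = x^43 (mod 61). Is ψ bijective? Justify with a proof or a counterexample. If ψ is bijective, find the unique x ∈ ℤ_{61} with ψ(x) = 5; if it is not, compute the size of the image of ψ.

45

Since 61 is prime, the nonzero elements of ℤ_{61} form a cyclic group of order 60.
As gcd(43, 60) = 1, raising to the 43rd power is a bijection on this group: if s^43 ≡ t^43 then (st^{−1})^43 = 1, and the only element of order dividing gcd(43, 60) = 1 is 1, so s = t.
With ψ(0) = 0 this makes ψ injective on all of ℤ_{61}, hence bijective (finite equal-size domain and codomain). In particular ψ is bijective.
Since ψ is bijective, we find the preimage of 5. The inverse of x ↦ x^43 on (ℤ_{61})^× is x ↦ x^7, because 43·7 = 301 = 5·60 + 1 ≡ 1 (mod 60) and x^{60} = 1 for x ≠ 0 (Fermat). So ψ⁻¹(5) = 5^7 mod 61.
Repeated squaring mod 61: 5^1 ≡ 5, 5^2 ≡ 5² = 25, 5^4 ≡ 25² = 625 ≡ 15. Since 7 = 4 + 2 + 1, 5^7 ≡ 15·25·5: 15·25 = 375 ≡ 9, then 9·5 = 45. So 5^7 ≡ 45 (mod 61).
Hence ψ⁻¹(5) = 45.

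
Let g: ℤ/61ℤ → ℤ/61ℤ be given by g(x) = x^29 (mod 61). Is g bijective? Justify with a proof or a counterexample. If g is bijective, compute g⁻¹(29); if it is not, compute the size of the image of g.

Since 61 is prime, the nonzero elements of ℤ/61ℤ form a cyclic group of order 60.
As gcd(29, 60) = 1, raising to the 29th power is a bijection on this group: if a^29 ≡ b^29 then (ab^{−1})^29 = 1, and the only element of order dividing gcd(29, 60) = 1 is 1, so a = b.
With g(0) = 0 this makes g injective on all of ℤ/61ℤ, hence bijective (finite equal-size domain and codomain). In particular g is bijective.
Since g is bijective, we find the preimage of 29. The inverse of x ↦ x^29 on (ℤ/61ℤ)^× is x ↦ x^29, because 29·29 = 841 = 14·60 + 1 ≡ 1 (mod 60) and x^{60} = 1 for x ≠ 0 (Fermat). So g⁻¹(29) = 29^29 mod 61.
Repeated squaring mod 61: 29^1 ≡ 29, 29^2 ≡ 29² = 841 ≡ 48, 29^4 ≡ 48² = 2304 ≡ 47, 29^8 ≡ 47² = 2209 ≡ 13, 29^16 ≡ 13² = 169 ≡ 47. Since 29 = 16 + 8 + 4 + 1, 29^29 ≡ 47·13·47·29: 47·13 = 611 ≡ 1, then 1·47 = 47, then 47·29 = 1363 ≡ 21. So 29^29 ≡ 21 (mod 61).
Hence g⁻¹(29) = 21.

21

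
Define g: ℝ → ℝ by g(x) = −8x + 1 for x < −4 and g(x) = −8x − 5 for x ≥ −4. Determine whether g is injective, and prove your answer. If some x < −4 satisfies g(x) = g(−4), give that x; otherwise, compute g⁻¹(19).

Both pieces are strictly decreasing (slopes −8 and −8), so each is injective on its own interval.
The left piece maps (−∞, −4) onto (33, ∞); the right piece maps [−4, ∞) onto (−∞, 27].
These images are disjoint, so no value is attained by both pieces. So g is injective.
Because the two images are disjoint, no x < −4 has g(x) = g(−4), so we compute g⁻¹(19): 19 lies in (−∞, 27], so solve −8x − 5 = 19: x = (19 + 5)/(−8) = −3.

-3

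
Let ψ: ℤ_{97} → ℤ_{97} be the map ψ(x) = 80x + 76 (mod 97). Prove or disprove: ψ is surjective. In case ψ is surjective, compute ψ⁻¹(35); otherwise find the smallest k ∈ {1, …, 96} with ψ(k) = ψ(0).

88

Since gcd(80, 97) = 1, 80 is invertible modulo 97. Euclid's algorithm: 97 = 1·80 + 17, 80 = 4·17 + 12, 17 = 1·12 + 5, 12 = 2·5 + 2, 5 = 2·2 + 1; back-substituting gives 1 = 57·80 − 47·97, so 80⁻¹ ≡ 57 (mod 97).
For any y ∈ ℤ_{97}, x = 57(y − 76) mod 97 satisfies ψ(x) = 80·57(y − 76) + 76 ≡ y (since 80·57 ≡ 1 mod 97). So every y has a preimage.
Hence ψ is surjective.
Since ψ is surjective, we find ψ⁻¹(35): we need 80x ≡ 35 − 76 ≡ 56 (mod 97). Using 80⁻¹ = 57: x ≡ 57·56 = 3192 = 32·97 + 88, so x = 88.
Check: ψ(88) = 80·88 + 76 = 7116 = 73·97 + 35 ≡ 35 (mod 97).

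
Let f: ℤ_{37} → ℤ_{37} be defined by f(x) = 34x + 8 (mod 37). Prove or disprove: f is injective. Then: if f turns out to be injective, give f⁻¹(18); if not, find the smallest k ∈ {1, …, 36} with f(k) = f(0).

9

Suppose f(u) = f(v) in ℤ_{37}. Then 34u + 8 ≡ 34v + 8 (mod 37), hence 34(u − v) ≡ 0 (mod 37).
Since gcd(34, 37) = 1, 34 is invertible modulo 37, hence u − v ≡ 0 (mod 37), i.e. u = v.
So f is injective.
We now compute 34⁻¹ mod 37 explicitly. Euclid's algorithm: 37 = 1·34 + 3, 34 = 11·3 + 1; back-substituting gives 1 = 12·34 − 11·37, so 34⁻¹ ≡ 12 (mod 37).
Since f is injective, we compute f⁻¹(18): solve 34x + 8 ≡ 18 (mod 37), i.e. 34x ≡ 10 (mod 37).
Multiplying by 34⁻¹ = 12 gives x ≡ 12·10 = 120 = 3·37 + 9 ≡ 9 (mod 37).
Check: f(9) = 34·9 + 8 = 314 = 8·37 + 18 ≡ 18 (mod 37).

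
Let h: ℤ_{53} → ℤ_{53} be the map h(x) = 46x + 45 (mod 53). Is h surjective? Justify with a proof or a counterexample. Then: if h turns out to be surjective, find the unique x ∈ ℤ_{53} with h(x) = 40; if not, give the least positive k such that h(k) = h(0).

31

Since gcd(46, 53) = 1, 46 is invertible modulo 53. Euclid's algorithm: 53 = 1·46 + 7, 46 = 6·7 + 4, 7 = 1·4 + 3, 4 = 1·3 + 1; back-substituting gives 1 = 15·46 − 13·53, so 46⁻¹ ≡ 15 (mod 53).
Then y ↦ 15(y − 45) is a two-sided inverse to h, so every y ∈ ℤ_{53} has a preimage.
Thus h is surjective.
Since h is surjective, we compute h⁻¹(40): solve 46x + 45 ≡ 40 (mod 53), i.e. 46x ≡ 48 (mod 53).
Multiplying by 46⁻¹ = 15 gives x ≡ 15·48 = 720 = 13·53 + 31 ≡ 31 (mod 53).
Check: h(31) = 46·31 + 45 = 1471 = 27·53 + 40 ≡ 40 (mod 53).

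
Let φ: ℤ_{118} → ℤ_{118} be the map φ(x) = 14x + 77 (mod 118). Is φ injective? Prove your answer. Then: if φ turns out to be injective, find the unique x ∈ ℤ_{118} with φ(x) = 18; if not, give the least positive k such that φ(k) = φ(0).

Recall: injectivity means: for all s, t in the domain, φ(s) = φ(t) implies s = t.
We have gcd(14, 118) = 2 > 1. Taking s = 0 and t = 59: φ(0) = 77 and φ(59) = 14·59 + 77 = 903 ≡ 77 (mod 118).
So φ(0) = φ(59) while 0 ≠ 59, therefore φ is not injective.
Since φ is not injective, we find the least positive k with φ(k) = φ(0): this means 14k ≡ 0 (mod 118), i.e. 118 ∣ 14k. Since gcd(14, 118) = 2, dividing through by 2 this holds exactly when 59 ∣ 7k, and as gcd(7, 59) = 1, exactly when 59 ∣ k.
The smallest positive such k is 59.

59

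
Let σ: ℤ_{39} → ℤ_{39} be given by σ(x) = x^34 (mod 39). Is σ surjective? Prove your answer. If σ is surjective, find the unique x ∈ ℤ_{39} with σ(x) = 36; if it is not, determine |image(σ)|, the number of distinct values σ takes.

14

σ(5): Repeated squaring mod 39: 5^1 ≡ 5, 5^2 ≡ 5² = 25, 5^4 ≡ 25² = 625 ≡ 1, 5^8 ≡ 1² = 1, 5^16 ≡ 1² = 1, 5^32 ≡ 1² = 1. Since 34 = 32 + 2, 5^34 ≡ 1·25: 1·25 = 25. So 5^34 ≡ 25 (mod 39).
σ(8): Repeated squaring mod 39: 8^1 ≡ 8, 8^2 ≡ 8² = 64 ≡ 25, 8^4 ≡ 25² = 625 ≡ 1, 8^8 ≡ 1² = 1, 8^16 ≡ 1² = 1, 8^32 ≡ 1² = 1. Since 34 = 32 + 2, 8^34 ≡ 1·25: 1·25 = 25. So 8^34 ≡ 25 (mod 39).
So σ(5) = σ(8) = 25 while 5 ≠ 8, hence σ is not injective.
A non-injective map from the 39-element set ℤ_{39} to itself takes at most 38 distinct values, so it cannot be surjective. Hence σ is not surjective.
Since σ is not surjective, we determine |image(σ)|. Computing x^34 mod 39 for each x (by repeated squaring, reducing mod 39 at every step), the values σ(0), σ(1), …, σ(38) are: 0, 1, 10, 3, 22, 25, 30, 4, 25, 9, 16, 10, 27, 13, 1, 36, 16, 22, 12, 4, 4, 12, 22, 16, 36, 1, 13, 27, 10, 16, 9, 25, 4, 30, 25, 22, 3, 10, 1.
The distinct values are {0, 1, 3, 4, 9, 10, 12, 13, 16, 22, 25, 27, 30, 36}; there are 14 of them.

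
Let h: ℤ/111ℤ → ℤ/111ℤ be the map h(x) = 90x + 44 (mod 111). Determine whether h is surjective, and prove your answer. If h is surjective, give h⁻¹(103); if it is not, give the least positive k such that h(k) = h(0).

37

Since gcd(90, 111) = 3, we have 90x ≡ 0 (mod 3) for all x, so h(x) ≡ 2 (mod 3).
But 0 ≢ 2 (mod 3), so 0 ∈ ℤ/111ℤ has no preimage. Therefore h is not surjective.
Since h is not surjective, we find the least positive k with h(k) = h(0): this means 90k ≡ 0 (mod 111), i.e. 111 ∣ 90k. Since gcd(90, 111) = 3, dividing through by 3 this holds exactly when 37 ∣ 30k, and as gcd(30, 37) = 1, exactly when 37 ∣ k.
The smallest positive such k is 37.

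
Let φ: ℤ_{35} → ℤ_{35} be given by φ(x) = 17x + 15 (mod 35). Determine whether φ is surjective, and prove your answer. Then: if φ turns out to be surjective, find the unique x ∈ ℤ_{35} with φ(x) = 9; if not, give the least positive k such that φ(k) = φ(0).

By definition, φ is surjective if every y in the codomain equals φ(x) for some x in the domain.
Since gcd(17, 35) = 1, 17 is invertible modulo 35. Euclid's algorithm: 35 = 2·17 + 1; back-substituting gives 1 = 33·17 − 16·35, so 17⁻¹ ≡ 33 (mod 35).
For any y ∈ ℤ_{35}, x = 33(y − 15) mod 35 satisfies φ(x) = 17·33(y − 15) + 15 ≡ y (since 17·33 ≡ 1 mod 35). So every y has a preimage.
Hence φ is surjective.
Since φ is surjective, we find φ⁻¹(9): we need 17x ≡ 9 − 15 ≡ 29 (mod 35). Using 17⁻¹ = 33: x ≡ 33·29 = 957 = 27·35 + 12, so x = 12.
Check: φ(12) = 17·12 + 15 = 219 = 6·35 + 9 ≡ 9 (mod 35).

12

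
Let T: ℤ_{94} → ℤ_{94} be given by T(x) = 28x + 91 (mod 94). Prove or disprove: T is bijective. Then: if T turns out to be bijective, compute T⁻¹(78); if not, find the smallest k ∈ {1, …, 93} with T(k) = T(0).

47

We have gcd(28, 94) = 2 > 1. Taking s = 0 and t = 47: T(0) = 91 and T(47) = 28·47 + 91 = 1407 ≡ 91 (mod 94).
So T(0) = T(47) while 0 ≠ 47, thus T is not injective, hence not bijective.
Since T is not bijective, we find the least positive k with T(k) = T(0): this means 28k ≡ 0 (mod 94), i.e. 94 ∣ 28k. Since gcd(28, 94) = 2, dividing through by 2 this holds exactly when 47 ∣ 14k, and as gcd(14, 47) = 1, exactly when 47 ∣ k.
The smallest positive such k is 47.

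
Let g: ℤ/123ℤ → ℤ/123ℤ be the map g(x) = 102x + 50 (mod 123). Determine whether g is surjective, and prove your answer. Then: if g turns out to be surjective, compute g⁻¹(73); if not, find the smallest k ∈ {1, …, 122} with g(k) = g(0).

By definition, g is surjective if every y in the codomain equals g(x) for some x in the domain.
Since gcd(102, 123) = 3, we have 102x ≡ 0 (mod 3) for all x, so g(x) ≡ 2 (mod 3).
But 0 ≢ 2 (mod 3), so 0 ∈ ℤ/123ℤ has no preimage. Thus g is not surjective.
Since g is not surjective, we find the least positive k with g(k) = g(0): this means 102k ≡ 0 (mod 123), i.e. 123 ∣ 102k. Since gcd(102, 123) = 3, dividing through by 3 this holds exactly when 41 ∣ 34k, and as gcd(34, 41) = 1, exactly when 41 ∣ k.
The smallest positive such k is 41.

41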